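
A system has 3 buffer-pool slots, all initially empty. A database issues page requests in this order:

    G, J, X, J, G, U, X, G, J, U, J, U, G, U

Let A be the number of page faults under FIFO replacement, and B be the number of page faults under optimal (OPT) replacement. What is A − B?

Under FIFO: F F F . . F . F F . . . . . → 6 faults.
Under OPT: F F F . . F . . F . . . . . → 5 faults.
A − B = 6 − 5 = 1.

1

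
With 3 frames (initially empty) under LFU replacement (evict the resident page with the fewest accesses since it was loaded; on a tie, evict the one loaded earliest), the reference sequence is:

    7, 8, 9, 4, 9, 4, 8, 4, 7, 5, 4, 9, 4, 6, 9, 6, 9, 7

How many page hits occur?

10

7: fault, frames [7]
8: fault, frames [7, 8]
9: fault, frames [7, 8, 9]
4: fault, evict 7, frames [8, 9, 4]
9: hit
4: hit
8: hit
4: hit
7: fault, evict 8, frames [9, 4, 7]
5: fault, evict 7, frames [9, 4, 5]
4: hit
9: hit
4: hit
6: fault, evict 5, frames [9, 4, 6]
9: hit
6: hit
9: hit
7: fault, evict 6, frames [9, 4, 7]
Hits: 10.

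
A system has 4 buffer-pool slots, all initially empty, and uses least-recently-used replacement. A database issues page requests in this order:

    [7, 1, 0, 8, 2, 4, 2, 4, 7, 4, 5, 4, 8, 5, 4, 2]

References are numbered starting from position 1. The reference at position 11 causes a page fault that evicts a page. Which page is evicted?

8

pos 1: 7 -> miss, frames [7]
pos 2: 1 -> miss, frames [7, 1]
pos 3: 0 -> miss, frames [7, 1, 0]
pos 4: 8 -> miss, frames [7, 1, 0, 8]
pos 5: 2 -> miss, evict 7, frames [1, 0, 8, 2]
pos 6: 4 -> miss, evict 1, frames [0, 8, 2, 4]
pos 7: 2 -> hit
pos 8: 4 -> hit
pos 9: 7 -> miss, evict 0, frames [8, 2, 4, 7]
pos 10: 4 -> hit
pos 11: 5 -> miss, evict 8, frames [2, 7, 4, 5]
At position 11, page 8 is evicted.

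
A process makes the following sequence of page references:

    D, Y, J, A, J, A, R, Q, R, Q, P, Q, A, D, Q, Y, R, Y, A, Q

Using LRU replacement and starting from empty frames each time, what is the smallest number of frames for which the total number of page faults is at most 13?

3

f=1: 20 faults
f=2: 14 faults
f=3: 13 faults
f=4: 11 faults
f=5: 10 faults
f=6: 9 faults
f=7: 7 faults
Smallest f with faults ≤ 13 is 3.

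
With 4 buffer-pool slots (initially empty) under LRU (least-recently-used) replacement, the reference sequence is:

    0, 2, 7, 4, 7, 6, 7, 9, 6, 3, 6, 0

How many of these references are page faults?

8

0 → fault, frames [0]
2 → fault, frames [0, 2]
7 → fault, frames [0, 2, 7]
4 → fault, frames [0, 2, 7, 4]
7 → hit
6 → fault, evict 0, frames [2, 4, 7, 6]
7 → hit
9 → fault, evict 2, frames [4, 6, 7, 9]
6 → hit
3 → fault, evict 4, frames [7, 9, 6, 3]
6 → hit
0 → fault, evict 7, frames [9, 3, 6, 0]
Page faults: 8.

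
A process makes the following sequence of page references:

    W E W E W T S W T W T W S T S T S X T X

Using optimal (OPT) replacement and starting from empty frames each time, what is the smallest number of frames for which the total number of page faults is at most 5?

3

f=1: 20 faults
f=2: 7 faults
f=3: 5 faults
f=4: 5 faults
f=5: 5 faults
Smallest f with faults ≤ 5 is 3.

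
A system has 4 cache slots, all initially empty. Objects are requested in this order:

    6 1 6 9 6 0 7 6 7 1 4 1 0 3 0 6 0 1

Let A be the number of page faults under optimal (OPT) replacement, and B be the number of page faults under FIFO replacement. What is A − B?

-5

Under OPT: F F . F . F F . . . F . . F . . . . → 7 faults.
Under FIFO: F F . F . F F F . F F . F F . F . F → 12 faults.
A − B = 7 − 12 = -5.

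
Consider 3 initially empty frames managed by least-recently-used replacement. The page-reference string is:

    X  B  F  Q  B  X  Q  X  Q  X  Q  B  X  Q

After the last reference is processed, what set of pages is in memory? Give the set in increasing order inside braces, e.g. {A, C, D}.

{B, Q, X}

X -> fault, frames {X}
B -> fault, frames {X,B}
F -> fault, frames {X,B,F}
Q -> fault, evict X, frames {B,F,Q}
B -> hit
X -> fault, evict F, frames {Q,B,X}
Q -> hit
X -> hit
Q -> hit
X -> hit
Q -> hit
B -> hit
X -> hit
Q -> hit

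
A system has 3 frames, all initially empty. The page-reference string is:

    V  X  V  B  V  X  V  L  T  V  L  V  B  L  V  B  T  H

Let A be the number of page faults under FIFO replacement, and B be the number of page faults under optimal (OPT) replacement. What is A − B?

2

Under FIFO: F F . F . . . F F F . . F F . . F F → 10 faults.
Under OPT: F F . F . . . F F . . . F . . . F F → 8 faults.
A − B = 10 − 8 = 2.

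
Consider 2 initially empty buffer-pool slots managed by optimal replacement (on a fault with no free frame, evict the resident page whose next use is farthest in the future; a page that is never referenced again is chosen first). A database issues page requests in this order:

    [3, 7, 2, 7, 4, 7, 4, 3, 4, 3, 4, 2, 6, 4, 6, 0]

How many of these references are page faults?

3: fault, frames [3]
7: fault, frames [3, 7]
2: fault, evict 3, frames [7, 2]
7: hit
4: fault, evict 2, frames [7, 4]
7: hit
4: hit
3: fault, evict 7, frames [4, 3]
4: hit
3: hit
4: hit
2: fault, evict 3, frames [4, 2]
6: fault, evict 2, frames [4, 6]
4: hit
6: hit
0: fault, evict 6, frames [4, 0]
Page faults: 8.

8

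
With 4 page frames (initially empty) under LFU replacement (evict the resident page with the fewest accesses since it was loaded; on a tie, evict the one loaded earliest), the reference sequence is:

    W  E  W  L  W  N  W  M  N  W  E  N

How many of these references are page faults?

W -> fault, frames (W)
E -> fault, frames (W E)
W -> hit
L -> fault, frames (W E L)
W -> hit
N -> fault, frames (W E L N)
W -> hit
M -> fault, evict E, frames (W L N M)
N -> hit
W -> hit
E -> fault, evict L, frames (W N M E)
N -> hit
Page faults: 6.

6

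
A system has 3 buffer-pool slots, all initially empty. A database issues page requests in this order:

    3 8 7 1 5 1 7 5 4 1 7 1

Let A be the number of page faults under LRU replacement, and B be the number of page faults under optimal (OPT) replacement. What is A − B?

2

Under LRU: F F F F F . . . F F F . → 8 faults.
Under OPT: F F F F F . . . F . . . → 6 faults.
A − B = 8 − 6 = 2.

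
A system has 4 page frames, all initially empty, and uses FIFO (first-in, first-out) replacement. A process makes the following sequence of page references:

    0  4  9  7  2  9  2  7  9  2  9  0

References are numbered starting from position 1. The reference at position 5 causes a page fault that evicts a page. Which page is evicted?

0

pos 1: 0 → fault, frames {0}
pos 2: 4 → fault, frames {0,4}
pos 3: 9 → fault, frames {0,4,9}
pos 4: 7 → fault, frames {0,4,9,7}
pos 5: 2 → fault, evict 0, frames {4,9,7,2}
At position 5, page 0 is evicted.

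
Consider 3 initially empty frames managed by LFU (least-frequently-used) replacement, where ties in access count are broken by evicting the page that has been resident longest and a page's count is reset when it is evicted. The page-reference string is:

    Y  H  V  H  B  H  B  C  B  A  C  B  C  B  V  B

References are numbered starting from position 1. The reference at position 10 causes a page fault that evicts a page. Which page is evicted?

C

pos 1: Y → miss, frames (Y)
pos 2: H → miss, frames (Y H)
pos 3: V → miss, frames (Y H V)
pos 4: H → hit
pos 5: B → miss, evict Y, frames (H V B)
pos 6: H → hit
pos 7: B → hit
pos 8: C → miss, evict V, frames (H B C)
pos 9: B → hit
pos 10: A → miss, evict C, frames (H B A)
At position 10, page C is evicted.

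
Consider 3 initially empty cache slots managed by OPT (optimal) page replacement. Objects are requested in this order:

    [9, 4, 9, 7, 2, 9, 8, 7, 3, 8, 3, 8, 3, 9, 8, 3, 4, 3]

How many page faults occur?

7

9 → fault, frames (9)
4 → fault, frames (9 4)
9 → hit
7 → fault, frames (9 4 7)
2 → fault, evict 4, frames (9 7 2)
9 → hit
8 → fault, evict 2, frames (9 7 8)
7 → hit
3 → fault, evict 7, frames (9 8 3)
8 → hit
3 → hit
8 → hit
3 → hit
9 → hit
8 → hit
3 → hit
4 → fault, evict 8, frames (9 3 4)
3 → hit
Page faults: 7.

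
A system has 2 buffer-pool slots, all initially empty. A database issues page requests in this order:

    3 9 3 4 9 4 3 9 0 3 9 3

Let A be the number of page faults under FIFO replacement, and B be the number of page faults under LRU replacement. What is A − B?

-1

Under FIFO: F F . F . . F F F F F . → 8 faults.
Under LRU: F F . F F . F F F F F . → 9 faults.
A − B = 8 − 9 = -1.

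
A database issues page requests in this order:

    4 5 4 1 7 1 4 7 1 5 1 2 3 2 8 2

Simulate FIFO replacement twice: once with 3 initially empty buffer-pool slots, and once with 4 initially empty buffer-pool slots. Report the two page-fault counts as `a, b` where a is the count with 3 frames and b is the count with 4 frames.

3 frames: F F . F F . F . . F F F F . F . → 10 faults.
4 frames: F F . F F . . . . . . F F . F . → 7 faults.
7 < 10: adding a frame reduced faults, as is typical.

10, 7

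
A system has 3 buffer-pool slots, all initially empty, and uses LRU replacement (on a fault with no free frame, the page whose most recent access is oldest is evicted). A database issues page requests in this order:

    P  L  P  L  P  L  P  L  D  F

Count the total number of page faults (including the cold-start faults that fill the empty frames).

P -> miss, frames [P]
L -> miss, frames [P, L]
P -> hit
L -> hit
P -> hit
L -> hit
P -> hit
L -> hit
D -> miss, frames [P, L, D]
F -> miss, evict P, frames [L, D, F]
Page faults: 4.

4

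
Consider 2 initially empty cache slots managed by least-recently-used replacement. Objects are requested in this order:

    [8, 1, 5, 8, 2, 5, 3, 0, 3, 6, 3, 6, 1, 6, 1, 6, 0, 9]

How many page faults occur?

8: fault, frames (8)
1: fault, frames (8 1)
5: fault, evict 8, frames (1 5)
8: fault, evict 1, frames (5 8)
2: fault, evict 5, frames (8 2)
5: fault, evict 8, frames (2 5)
3: fault, evict 2, frames (5 3)
0: fault, evict 5, frames (3 0)
3: hit
6: fault, evict 0, frames (3 6)
3: hit
6: hit
1: fault, evict 3, frames (6 1)
6: hit
1: hit
6: hit
0: fault, evict 1, frames (6 0)
9: fault, evict 6, frames (0 9)
Page faults: 12.

12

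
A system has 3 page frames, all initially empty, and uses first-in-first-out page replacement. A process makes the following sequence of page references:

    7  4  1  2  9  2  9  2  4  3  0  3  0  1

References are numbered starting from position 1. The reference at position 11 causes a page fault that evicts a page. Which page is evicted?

pos 1: 7 -> fault, frames (7)
pos 2: 4 -> fault, frames (7 4)
pos 3: 1 -> fault, frames (7 4 1)
pos 4: 2 -> fault, evict 7, frames (4 1 2)
pos 5: 9 -> fault, evict 4, frames (1 2 9)
pos 6: 2 -> hit
pos 7: 9 -> hit
pos 8: 2 -> hit
pos 9: 4 -> fault, evict 1, frames (2 9 4)
pos 10: 3 -> fault, evict 2, frames (9 4 3)
pos 11: 0 -> fault, evict 9, frames (4 3 0)
At position 11, page 9 is evicted.

9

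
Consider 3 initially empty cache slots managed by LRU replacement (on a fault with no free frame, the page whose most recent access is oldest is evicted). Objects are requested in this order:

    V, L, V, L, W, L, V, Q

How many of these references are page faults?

V → miss, frames [V]
L → miss, frames [V, L]
V → hit
L → hit
W → miss, frames [V, L, W]
L → hit
V → hit
Q → miss, evict W, frames [L, V, Q]
Page faults: 4.

4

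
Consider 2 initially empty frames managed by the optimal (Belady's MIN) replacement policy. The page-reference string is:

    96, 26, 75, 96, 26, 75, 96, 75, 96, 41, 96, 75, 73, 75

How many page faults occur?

96 → fault, frames [96]
26 → fault, frames [96, 26]
75 → fault, evict 26, frames [96, 75]
96 → hit
26 → fault, evict 96, frames [75, 26]
75 → hit
96 → fault, evict 26, frames [75, 96]
75 → hit
96 → hit
41 → fault, evict 75, frames [96, 41]
96 → hit
75 → fault, evict 41, frames [96, 75]
73 → fault, evict 96, frames [75, 73]
75 → hit
Page faults: 8.

8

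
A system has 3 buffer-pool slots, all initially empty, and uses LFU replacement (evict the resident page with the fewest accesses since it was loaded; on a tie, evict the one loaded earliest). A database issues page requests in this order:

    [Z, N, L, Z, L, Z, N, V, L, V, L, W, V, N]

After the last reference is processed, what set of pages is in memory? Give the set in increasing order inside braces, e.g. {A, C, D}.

{L, N, Z}

Z -> fault, frames {Z}
N -> fault, frames {Z,N}
L -> fault, frames {Z,N,L}
Z -> hit
L -> hit
Z -> hit
N -> hit
V -> fault, evict N, frames {Z,L,V}
L -> hit
V -> hit
L -> hit
W -> fault, evict V, frames {Z,L,W}
V -> fault, evict W, frames {Z,L,V}
N -> fault, evict V, frames {Z,L,N}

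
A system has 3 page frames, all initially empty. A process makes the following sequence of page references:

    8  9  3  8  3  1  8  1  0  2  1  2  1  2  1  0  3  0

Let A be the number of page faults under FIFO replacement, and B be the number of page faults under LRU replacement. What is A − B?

Under FIFO: F F F . . F F . F F F . . . . . F F → 10 faults.
Under LRU: F F F . . F . . F F . . . . . . F . → 7 faults.
A − B = 10 − 7 = 3.

3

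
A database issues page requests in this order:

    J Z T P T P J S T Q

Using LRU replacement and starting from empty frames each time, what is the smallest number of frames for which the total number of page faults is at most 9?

f=1: 10 faults
f=2: 8 faults
f=3: 8 faults
f=4: 6 faults
f=5: 6 faults
f=6: 6 faults
Smallest f with faults ≤ 9 is 2.

2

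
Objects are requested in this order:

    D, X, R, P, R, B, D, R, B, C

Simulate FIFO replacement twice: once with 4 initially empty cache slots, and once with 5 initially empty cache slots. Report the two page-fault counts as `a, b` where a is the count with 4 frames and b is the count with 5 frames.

7, 6

4 frames: F F F F . F F . . F → 7 faults.
5 frames: F F F F . F . . . F → 6 faults.
6 < 7: adding a frame reduced faults, as is typical.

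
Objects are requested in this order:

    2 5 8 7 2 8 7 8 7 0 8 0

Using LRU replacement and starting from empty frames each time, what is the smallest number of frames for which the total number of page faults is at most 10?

2

f=1: 12 faults
f=2: 9 faults
f=3: 6 faults
f=4: 5 faults
f=5: 5 faults
Smallest f with faults ≤ 10 is 2.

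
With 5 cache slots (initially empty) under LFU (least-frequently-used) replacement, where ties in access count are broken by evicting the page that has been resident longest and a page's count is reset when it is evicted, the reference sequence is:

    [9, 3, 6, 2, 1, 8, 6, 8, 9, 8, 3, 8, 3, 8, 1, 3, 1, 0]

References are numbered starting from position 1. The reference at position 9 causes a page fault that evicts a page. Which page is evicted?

pos 1: 9: miss, frames (9)
pos 2: 3: miss, frames (9 3)
pos 3: 6: miss, frames (9 3 6)
pos 4: 2: miss, frames (9 3 6 2)
pos 5: 1: miss, frames (9 3 6 2 1)
pos 6: 8: miss, evict 9, frames (3 6 2 1 8)
pos 7: 6: hit
pos 8: 8: hit
pos 9: 9: miss, evict 3, frames (6 2 1 8 9)
At position 9, page 3 is evicted.

3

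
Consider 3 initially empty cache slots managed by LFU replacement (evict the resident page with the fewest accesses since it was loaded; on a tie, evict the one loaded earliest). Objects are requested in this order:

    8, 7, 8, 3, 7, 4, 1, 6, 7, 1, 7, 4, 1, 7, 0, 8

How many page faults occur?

10

8 -> miss, frames (8)
7 -> miss, frames (8 7)
8 -> hit
3 -> miss, frames (8 7 3)
7 -> hit
4 -> miss, evict 3, frames (8 7 4)
1 -> miss, evict 4, frames (8 7 1)
6 -> miss, evict 1, frames (8 7 6)
7 -> hit
1 -> miss, evict 6, frames (8 7 1)
7 -> hit
4 -> miss, evict 1, frames (8 7 4)
1 -> miss, evict 4, frames (8 7 1)
7 -> hit
0 -> miss, evict 1, frames (8 7 0)
8 -> hit
Page faults: 10.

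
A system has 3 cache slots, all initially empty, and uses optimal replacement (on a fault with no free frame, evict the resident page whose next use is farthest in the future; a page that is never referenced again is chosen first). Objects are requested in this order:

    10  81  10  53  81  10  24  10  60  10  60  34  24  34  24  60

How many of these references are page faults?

10: fault, frames (10)
81: fault, frames (10 81)
10: hit
53: fault, frames (10 81 53)
81: hit
10: hit
24: fault, evict 53, frames (10 81 24)
10: hit
60: fault, evict 81, frames (10 24 60)
10: hit
60: hit
34: fault, evict 10, frames (24 60 34)
24: hit
34: hit
24: hit
60: hit
Page faults: 6.

6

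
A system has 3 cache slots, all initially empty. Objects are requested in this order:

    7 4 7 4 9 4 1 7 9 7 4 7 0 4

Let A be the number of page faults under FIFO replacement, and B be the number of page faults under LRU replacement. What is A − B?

Under FIFO: F F . . F . F F . . F . F . → 7 faults.
Under LRU: F F . . F . F F F . F . F . → 8 faults.
A − B = 7 − 8 = -1.

-1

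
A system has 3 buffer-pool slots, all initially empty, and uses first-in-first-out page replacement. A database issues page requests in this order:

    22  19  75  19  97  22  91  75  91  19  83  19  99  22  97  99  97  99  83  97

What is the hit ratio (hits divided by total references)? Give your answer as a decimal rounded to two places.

22 -> miss, frames (22)
19 -> miss, frames (22 19)
75 -> miss, frames (22 19 75)
19 -> hit
97 -> miss, evict 22, frames (19 75 97)
22 -> miss, evict 19, frames (75 97 22)
91 -> miss, evict 75, frames (97 22 91)
75 -> miss, evict 97, frames (22 91 75)
91 -> hit
19 -> miss, evict 22, frames (91 75 19)
83 -> miss, evict 91, frames (75 19 83)
19 -> hit
99 -> miss, evict 75, frames (19 83 99)
22 -> miss, evict 19, frames (83 99 22)
97 -> miss, evict 83, frames (99 22 97)
99 -> hit
97 -> hit
99 -> hit
83 -> miss, evict 99, frames (22 97 83)
97 -> hit
Hits: 7 of 20 references → 7/20 = 0.3500.

0.35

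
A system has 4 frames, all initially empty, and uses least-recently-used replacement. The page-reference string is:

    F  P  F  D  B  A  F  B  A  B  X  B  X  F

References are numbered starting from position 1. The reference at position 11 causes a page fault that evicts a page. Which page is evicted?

pos 1: F: miss, frames {F}
pos 2: P: miss, frames {F,P}
pos 3: F: hit
pos 4: D: miss, frames {P,F,D}
pos 5: B: miss, frames {P,F,D,B}
pos 6: A: miss, evict P, frames {F,D,B,A}
pos 7: F: hit
pos 8: B: hit
pos 9: A: hit
pos 10: B: hit
pos 11: X: miss, evict D, frames {F,A,B,X}
At position 11, page D is evicted.

D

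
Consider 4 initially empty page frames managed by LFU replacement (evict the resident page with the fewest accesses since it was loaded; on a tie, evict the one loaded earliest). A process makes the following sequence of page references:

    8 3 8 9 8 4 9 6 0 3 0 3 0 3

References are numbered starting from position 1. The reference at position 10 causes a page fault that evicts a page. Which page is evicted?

6

pos 1: 8 → fault, frames (8)
pos 2: 3 → fault, frames (8 3)
pos 3: 8 → hit
pos 4: 9 → fault, frames (8 3 9)
pos 5: 8 → hit
pos 6: 4 → fault, frames (8 3 9 4)
pos 7: 9 → hit
pos 8: 6 → fault, evict 3, frames (8 9 4 6)
pos 9: 0 → fault, evict 4, frames (8 9 6 0)
pos 10: 3 → fault, evict 6, frames (8 9 0 3)
At position 10, page 6 is evicted.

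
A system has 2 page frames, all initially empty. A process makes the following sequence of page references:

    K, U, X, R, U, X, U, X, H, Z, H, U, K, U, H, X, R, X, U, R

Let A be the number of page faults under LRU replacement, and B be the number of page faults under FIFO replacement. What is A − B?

1

Under LRU: F F F F F F . . F F . F F . F F F . F F → 15 faults.
Under FIFO: F F F F F F . . F F . F F . F F F . F . → 14 faults.
A − B = 15 − 14 = 1.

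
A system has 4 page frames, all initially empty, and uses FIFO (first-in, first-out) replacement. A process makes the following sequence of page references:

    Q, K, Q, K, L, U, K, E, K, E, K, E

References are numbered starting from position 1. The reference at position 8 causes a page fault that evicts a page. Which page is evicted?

Q

pos 1: Q -> miss, frames (Q)
pos 2: K -> miss, frames (Q K)
pos 3: Q -> hit
pos 4: K -> hit
pos 5: L -> miss, frames (Q K L)
pos 6: U -> miss, frames (Q K L U)
pos 7: K -> hit
pos 8: E -> miss, evict Q, frames (K L U E)
At position 8, page Q is evicted.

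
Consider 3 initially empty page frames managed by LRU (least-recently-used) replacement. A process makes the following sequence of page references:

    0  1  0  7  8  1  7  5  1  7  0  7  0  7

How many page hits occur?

0 → fault, frames (0)
1 → fault, frames (0 1)
0 → hit
7 → fault, frames (1 0 7)
8 → fault, evict 1, frames (0 7 8)
1 → fault, evict 0, frames (7 8 1)
7 → hit
5 → fault, evict 8, frames (1 7 5)
1 → hit
7 → hit
0 → fault, evict 5, frames (1 7 0)
7 → hit
0 → hit
7 → hit
Hits: 7.

7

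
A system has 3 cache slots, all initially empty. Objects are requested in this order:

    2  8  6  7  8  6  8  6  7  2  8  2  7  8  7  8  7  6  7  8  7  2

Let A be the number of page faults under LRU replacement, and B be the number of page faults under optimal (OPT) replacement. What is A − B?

1

Under LRU: F F F F . . . . . F F . . . . . . F . . . F → 8 faults.
Under OPT: F F F F . . . . . F . . . . . . . F . . . F → 7 faults.
A − B = 8 − 7 = 1.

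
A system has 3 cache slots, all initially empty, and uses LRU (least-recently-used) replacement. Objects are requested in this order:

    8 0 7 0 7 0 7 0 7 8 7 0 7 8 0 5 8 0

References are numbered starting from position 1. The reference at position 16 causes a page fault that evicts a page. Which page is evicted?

pos 1: 8 → fault, frames (8)
pos 2: 0 → fault, frames (8 0)
pos 3: 7 → fault, frames (8 0 7)
pos 4: 0 → hit
pos 5: 7 → hit
pos 6: 0 → hit
pos 7: 7 → hit
pos 8: 0 → hit
pos 9: 7 → hit
pos 10: 8 → hit
pos 11: 7 → hit
pos 12: 0 → hit
pos 13: 7 → hit
pos 14: 8 → hit
pos 15: 0 → hit
pos 16: 5 → fault, evict 7, frames (8 0 5)
At position 16, page 7 is evicted.

7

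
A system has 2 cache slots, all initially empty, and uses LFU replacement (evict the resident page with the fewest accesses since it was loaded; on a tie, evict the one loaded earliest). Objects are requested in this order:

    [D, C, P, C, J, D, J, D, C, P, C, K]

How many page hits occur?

3

D -> fault, frames {D}
C -> fault, frames {D,C}
P -> fault, evict D, frames {C,P}
C -> hit
J -> fault, evict P, frames {C,J}
D -> fault, evict J, frames {C,D}
J -> fault, evict D, frames {C,J}
D -> fault, evict J, frames {C,D}
C -> hit
P -> fault, evict D, frames {C,P}
C -> hit
K -> fault, evict P, frames {C,K}
Hits: 3.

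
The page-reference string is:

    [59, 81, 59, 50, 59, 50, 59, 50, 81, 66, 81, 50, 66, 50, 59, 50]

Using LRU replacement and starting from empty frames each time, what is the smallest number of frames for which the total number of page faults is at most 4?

4

f=1: 16 faults
f=2: 8 faults
f=3: 5 faults
f=4: 4 faults
Smallest f with faults ≤ 4 is 4.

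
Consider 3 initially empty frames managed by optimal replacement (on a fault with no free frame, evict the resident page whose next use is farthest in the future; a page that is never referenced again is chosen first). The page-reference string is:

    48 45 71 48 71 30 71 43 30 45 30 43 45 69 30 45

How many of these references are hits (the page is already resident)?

10

48 -> fault, frames (48)
45 -> fault, frames (48 45)
71 -> fault, frames (48 45 71)
48 -> hit
71 -> hit
30 -> fault, evict 48, frames (45 71 30)
71 -> hit
43 -> fault, evict 71, frames (45 30 43)
30 -> hit
45 -> hit
30 -> hit
43 -> hit
45 -> hit
69 -> fault, evict 43, frames (45 30 69)
30 -> hit
45 -> hit
Hits: 10.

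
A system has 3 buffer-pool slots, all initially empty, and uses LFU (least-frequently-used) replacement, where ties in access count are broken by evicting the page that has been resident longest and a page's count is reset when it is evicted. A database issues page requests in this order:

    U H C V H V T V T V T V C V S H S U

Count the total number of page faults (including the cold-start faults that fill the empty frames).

10

U -> miss, frames {U}
H -> miss, frames {U,H}
C -> miss, frames {U,H,C}
V -> miss, evict U, frames {H,C,V}
H -> hit
V -> hit
T -> miss, evict C, frames {H,V,T}
V -> hit
T -> hit
V -> hit
T -> hit
V -> hit
C -> miss, evict H, frames {V,T,C}
V -> hit
S -> miss, evict C, frames {V,T,S}
H -> miss, evict S, frames {V,T,H}
S -> miss, evict H, frames {V,T,S}
U -> miss, evict S, frames {V,T,U}
Page faults: 10.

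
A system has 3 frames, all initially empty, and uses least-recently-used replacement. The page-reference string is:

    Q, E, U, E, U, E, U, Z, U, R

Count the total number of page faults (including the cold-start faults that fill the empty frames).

5

Q -> fault, frames {Q}
E -> fault, frames {Q,E}
U -> fault, frames {Q,E,U}
E -> hit
U -> hit
E -> hit
U -> hit
Z -> fault, evict Q, frames {E,U,Z}
U -> hit
R -> fault, evict E, frames {Z,U,R}
Page faults: 5.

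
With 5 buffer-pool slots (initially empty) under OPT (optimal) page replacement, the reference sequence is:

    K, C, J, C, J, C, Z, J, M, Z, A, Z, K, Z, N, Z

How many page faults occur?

K → fault, frames {K}
C → fault, frames {K,C}
J → fault, frames {K,C,J}
C → hit
J → hit
C → hit
Z → fault, frames {K,C,J,Z}
J → hit
M → fault, frames {K,C,J,Z,M}
Z → hit
A → fault, evict M, frames {K,C,J,Z,A}
Z → hit
K → hit
Z → hit
N → fault, evict A, frames {K,C,J,Z,N}
Z → hit
Page faults: 7.

7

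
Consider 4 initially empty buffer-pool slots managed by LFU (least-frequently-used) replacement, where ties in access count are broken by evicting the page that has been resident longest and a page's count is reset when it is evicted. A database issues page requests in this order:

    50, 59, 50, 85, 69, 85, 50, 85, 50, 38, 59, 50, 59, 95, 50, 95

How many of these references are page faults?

50 -> miss, frames [50]
59 -> miss, frames [50, 59]
50 -> hit
85 -> miss, frames [50, 59, 85]
69 -> miss, frames [50, 59, 85, 69]
85 -> hit
50 -> hit
85 -> hit
50 -> hit
38 -> miss, evict 59, frames [50, 85, 69, 38]
59 -> miss, evict 69, frames [50, 85, 38, 59]
50 -> hit
59 -> hit
95 -> miss, evict 38, frames [50, 85, 59, 95]
50 -> hit
95 -> hit
Page faults: 7.

7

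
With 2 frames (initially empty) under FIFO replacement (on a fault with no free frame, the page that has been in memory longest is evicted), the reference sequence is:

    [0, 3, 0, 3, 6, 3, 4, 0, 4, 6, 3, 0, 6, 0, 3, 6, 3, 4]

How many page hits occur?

0: miss, frames (0)
3: miss, frames (0 3)
0: hit
3: hit
6: miss, evict 0, frames (3 6)
3: hit
4: miss, evict 3, frames (6 4)
0: miss, evict 6, frames (4 0)
4: hit
6: miss, evict 4, frames (0 6)
3: miss, evict 0, frames (6 3)
0: miss, evict 6, frames (3 0)
6: miss, evict 3, frames (0 6)
0: hit
3: miss, evict 0, frames (6 3)
6: hit
3: hit
4: miss, evict 6, frames (3 4)
Hits: 7.

7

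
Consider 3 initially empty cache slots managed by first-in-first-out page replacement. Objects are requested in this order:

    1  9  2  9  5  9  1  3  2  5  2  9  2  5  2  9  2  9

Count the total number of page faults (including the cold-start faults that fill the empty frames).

9

1 -> fault, frames {1}
9 -> fault, frames {1,9}
2 -> fault, frames {1,9,2}
9 -> hit
5 -> fault, evict 1, frames {9,2,5}
9 -> hit
1 -> fault, evict 9, frames {2,5,1}
3 -> fault, evict 2, frames {5,1,3}
2 -> fault, evict 5, frames {1,3,2}
5 -> fault, evict 1, frames {3,2,5}
2 -> hit
9 -> fault, evict 3, frames {2,5,9}
2 -> hit
5 -> hit
2 -> hit
9 -> hit
2 -> hit
9 -> hit
Page faults: 9.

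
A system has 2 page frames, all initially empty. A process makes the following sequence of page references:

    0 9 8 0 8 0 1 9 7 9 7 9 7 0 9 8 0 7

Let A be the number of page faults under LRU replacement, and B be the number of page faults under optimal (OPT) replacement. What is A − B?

3

Under LRU: F F F F . . F F F . . . . F F F F F → 12 faults.
Under OPT: F F F . . . F F F . . . . F . F . F → 9 faults.
A − B = 12 − 9 = 3.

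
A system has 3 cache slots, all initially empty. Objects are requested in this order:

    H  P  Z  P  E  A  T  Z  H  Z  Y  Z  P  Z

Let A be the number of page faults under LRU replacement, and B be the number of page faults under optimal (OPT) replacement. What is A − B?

Under LRU: F F F . F F F F F . F . F . → 10 faults.
Under OPT: F F F . F F F . . . F . F . → 8 faults.
A − B = 10 − 8 = 2.

2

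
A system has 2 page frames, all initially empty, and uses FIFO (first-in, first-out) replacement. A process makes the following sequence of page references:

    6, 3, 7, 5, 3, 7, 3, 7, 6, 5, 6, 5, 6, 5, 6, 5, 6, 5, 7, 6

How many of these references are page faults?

10

6: miss, frames {6}
3: miss, frames {6,3}
7: miss, evict 6, frames {3,7}
5: miss, evict 3, frames {7,5}
3: miss, evict 7, frames {5,3}
7: miss, evict 5, frames {3,7}
3: hit
7: hit
6: miss, evict 3, frames {7,6}
5: miss, evict 7, frames {6,5}
6: hit
5: hit
6: hit
5: hit
6: hit
5: hit
6: hit
5: hit
7: miss, evict 6, frames {5,7}
6: miss, evict 5, frames {7,6}
Page faults: 10.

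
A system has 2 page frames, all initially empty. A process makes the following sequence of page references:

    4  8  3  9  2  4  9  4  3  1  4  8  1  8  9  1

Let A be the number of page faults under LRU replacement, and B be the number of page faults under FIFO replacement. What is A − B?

Under LRU: F F F F F F F . F F F F F . F F → 14 faults.
Under FIFO: F F F F F F F . F F F F F . F . → 13 faults.
A − B = 14 − 13 = 1.

1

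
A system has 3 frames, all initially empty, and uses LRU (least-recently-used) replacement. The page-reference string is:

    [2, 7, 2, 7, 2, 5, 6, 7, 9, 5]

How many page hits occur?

2: miss, frames {2}
7: miss, frames {2,7}
2: hit
7: hit
2: hit
5: miss, frames {7,2,5}
6: miss, evict 7, frames {2,5,6}
7: miss, evict 2, frames {5,6,7}
9: miss, evict 5, frames {6,7,9}
5: miss, evict 6, frames {7,9,5}
Hits: 3.

3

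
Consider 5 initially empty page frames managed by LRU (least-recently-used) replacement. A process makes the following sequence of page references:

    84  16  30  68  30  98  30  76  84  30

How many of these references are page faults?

84 → fault, frames (84)
16 → fault, frames (84 16)
30 → fault, frames (84 16 30)
68 → fault, frames (84 16 30 68)
30 → hit
98 → fault, frames (84 16 68 30 98)
30 → hit
76 → fault, evict 84, frames (16 68 98 30 76)
84 → fault, evict 16, frames (68 98 30 76 84)
30 → hit
Page faults: 7.

7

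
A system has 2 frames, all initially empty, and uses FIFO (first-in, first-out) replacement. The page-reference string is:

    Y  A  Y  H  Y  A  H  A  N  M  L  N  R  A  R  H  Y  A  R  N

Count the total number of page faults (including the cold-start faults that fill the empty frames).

17

Y → miss, frames [Y]
A → miss, frames [Y, A]
Y → hit
H → miss, evict Y, frames [A, H]
Y → miss, evict A, frames [H, Y]
A → miss, evict H, frames [Y, A]
H → miss, evict Y, frames [A, H]
A → hit
N → miss, evict A, frames [H, N]
M → miss, evict H, frames [N, M]
L → miss, evict N, frames [M, L]
N → miss, evict M, frames [L, N]
R → miss, evict L, frames [N, R]
A → miss, evict N, frames [R, A]
R → hit
H → miss, evict R, frames [A, H]
Y → miss, evict A, frames [H, Y]
A → miss, evict H, frames [Y, A]
R → miss, evict Y, frames [A, R]
N → miss, evict A, frames [R, N]
Page faults: 17.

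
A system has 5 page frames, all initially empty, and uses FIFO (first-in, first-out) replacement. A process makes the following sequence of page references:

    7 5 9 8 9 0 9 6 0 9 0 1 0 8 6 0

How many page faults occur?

7 -> miss, frames {7}
5 -> miss, frames {7,5}
9 -> miss, frames {7,5,9}
8 -> miss, frames {7,5,9,8}
9 -> hit
0 -> miss, frames {7,5,9,8,0}
9 -> hit
6 -> miss, evict 7, frames {5,9,8,0,6}
0 -> hit
9 -> hit
0 -> hit
1 -> miss, evict 5, frames {9,8,0,6,1}
0 -> hit
8 -> hit
6 -> hit
0 -> hit
Page faults: 7.

7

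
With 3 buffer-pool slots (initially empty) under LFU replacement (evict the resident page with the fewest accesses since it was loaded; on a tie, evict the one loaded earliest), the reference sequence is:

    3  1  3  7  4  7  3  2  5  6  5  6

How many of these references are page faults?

9

3: miss, frames (3)
1: miss, frames (3 1)
3: hit
7: miss, frames (3 1 7)
4: miss, evict 1, frames (3 7 4)
7: hit
3: hit
2: miss, evict 4, frames (3 7 2)
5: miss, evict 2, frames (3 7 5)
6: miss, evict 5, frames (3 7 6)
5: miss, evict 6, frames (3 7 5)
6: miss, evict 5, frames (3 7 6)
Page faults: 9.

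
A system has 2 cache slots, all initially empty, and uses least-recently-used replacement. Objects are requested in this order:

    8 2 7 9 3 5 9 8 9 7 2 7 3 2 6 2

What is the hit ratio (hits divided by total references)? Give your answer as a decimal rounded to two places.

8: fault, frames (8)
2: fault, frames (8 2)
7: fault, evict 8, frames (2 7)
9: fault, evict 2, frames (7 9)
3: fault, evict 7, frames (9 3)
5: fault, evict 9, frames (3 5)
9: fault, evict 3, frames (5 9)
8: fault, evict 5, frames (9 8)
9: hit
7: fault, evict 8, frames (9 7)
2: fault, evict 9, frames (7 2)
7: hit
3: fault, evict 2, frames (7 3)
2: fault, evict 7, frames (3 2)
6: fault, evict 3, frames (2 6)
2: hit
Hits: 3 of 16 references → 3/16 = 0.1875.

0.19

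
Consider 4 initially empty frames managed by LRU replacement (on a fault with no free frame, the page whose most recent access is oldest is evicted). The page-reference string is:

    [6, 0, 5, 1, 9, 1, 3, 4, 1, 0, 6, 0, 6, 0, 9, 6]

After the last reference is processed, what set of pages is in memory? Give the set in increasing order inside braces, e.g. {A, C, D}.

{0, 1, 6, 9}

6: miss, frames [6]
0: miss, frames [6, 0]
5: miss, frames [6, 0, 5]
1: miss, frames [6, 0, 5, 1]
9: miss, evict 6, frames [0, 5, 1, 9]
1: hit
3: miss, evict 0, frames [5, 9, 1, 3]
4: miss, evict 5, frames [9, 1, 3, 4]
1: hit
0: miss, evict 9, frames [3, 4, 1, 0]
6: miss, evict 3, frames [4, 1, 0, 6]
0: hit
6: hit
0: hit
9: miss, evict 4, frames [1, 6, 0, 9]
6: hit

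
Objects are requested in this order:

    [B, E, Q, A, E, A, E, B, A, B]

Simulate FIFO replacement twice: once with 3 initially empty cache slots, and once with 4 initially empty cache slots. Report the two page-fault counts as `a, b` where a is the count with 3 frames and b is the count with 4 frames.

5, 4

3 frames: F F F F . . . F . . → 5 faults.
4 frames: F F F F . . . . . . → 4 faults.
4 < 5: adding a frame reduced faults, as is typical.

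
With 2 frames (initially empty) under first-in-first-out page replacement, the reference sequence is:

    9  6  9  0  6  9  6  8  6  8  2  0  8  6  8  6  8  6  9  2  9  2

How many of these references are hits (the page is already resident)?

10

9 → fault, frames [9]
6 → fault, frames [9, 6]
9 → hit
0 → fault, evict 9, frames [6, 0]
6 → hit
9 → fault, evict 6, frames [0, 9]
6 → fault, evict 0, frames [9, 6]
8 → fault, evict 9, frames [6, 8]
6 → hit
8 → hit
2 → fault, evict 6, frames [8, 2]
0 → fault, evict 8, frames [2, 0]
8 → fault, evict 2, frames [0, 8]
6 → fault, evict 0, frames [8, 6]
8 → hit
6 → hit
8 → hit
6 → hit
9 → fault, evict 8, frames [6, 9]
2 → fault, evict 6, frames [9, 2]
9 → hit
2 → hit
Hits: 10.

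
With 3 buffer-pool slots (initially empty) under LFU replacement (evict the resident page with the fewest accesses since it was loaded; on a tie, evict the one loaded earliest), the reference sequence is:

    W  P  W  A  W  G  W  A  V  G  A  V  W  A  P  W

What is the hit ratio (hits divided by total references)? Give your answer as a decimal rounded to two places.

W -> miss, frames [W]
P -> miss, frames [W, P]
W -> hit
A -> miss, frames [W, P, A]
W -> hit
G -> miss, evict P, frames [W, A, G]
W -> hit
A -> hit
V -> miss, evict G, frames [W, A, V]
G -> miss, evict V, frames [W, A, G]
A -> hit
V -> miss, evict G, frames [W, A, V]
W -> hit
A -> hit
P -> miss, evict V, frames [W, A, P]
W -> hit
Hits: 8 of 16 references → 8/16 = 0.5000.

0.50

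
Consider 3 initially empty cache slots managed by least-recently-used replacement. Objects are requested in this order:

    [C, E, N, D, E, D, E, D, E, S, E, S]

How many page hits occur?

C: miss, frames [C]
E: miss, frames [C, E]
N: miss, frames [C, E, N]
D: miss, evict C, frames [E, N, D]
E: hit
D: hit
E: hit
D: hit
E: hit
S: miss, evict N, frames [D, E, S]
E: hit
S: hit
Hits: 7.

7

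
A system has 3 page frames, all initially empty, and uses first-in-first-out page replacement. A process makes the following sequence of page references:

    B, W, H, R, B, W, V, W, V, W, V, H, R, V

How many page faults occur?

B: miss, frames (B)
W: miss, frames (B W)
H: miss, frames (B W H)
R: miss, evict B, frames (W H R)
B: miss, evict W, frames (H R B)
W: miss, evict H, frames (R B W)
V: miss, evict R, frames (B W V)
W: hit
V: hit
W: hit
V: hit
H: miss, evict B, frames (W V H)
R: miss, evict W, frames (V H R)
V: hit
Page faults: 9.

9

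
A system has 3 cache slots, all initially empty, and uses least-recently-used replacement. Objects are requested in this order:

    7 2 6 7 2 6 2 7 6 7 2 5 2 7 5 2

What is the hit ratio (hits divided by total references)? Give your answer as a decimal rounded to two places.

7: miss, frames (7)
2: miss, frames (7 2)
6: miss, frames (7 2 6)
7: hit
2: hit
6: hit
2: hit
7: hit
6: hit
7: hit
2: hit
5: miss, evict 6, frames (7 2 5)
2: hit
7: hit
5: hit
2: hit
Hits: 12 of 16 references → 12/16 = 0.7500.

0.75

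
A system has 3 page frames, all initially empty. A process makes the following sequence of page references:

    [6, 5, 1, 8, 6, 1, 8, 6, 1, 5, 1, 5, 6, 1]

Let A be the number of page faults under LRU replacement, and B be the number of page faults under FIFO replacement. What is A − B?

Under LRU: F F F F F . . . . F . . . . → 6 faults.
Under FIFO: F F F F F . . . . F F . . . → 7 faults.
A − B = 6 − 7 = -1.

-1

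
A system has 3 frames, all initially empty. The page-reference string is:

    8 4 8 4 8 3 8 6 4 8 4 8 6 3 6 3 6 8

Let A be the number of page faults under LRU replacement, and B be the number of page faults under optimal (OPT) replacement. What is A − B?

1

Under LRU: F F . . . F . F F . . . . F . . . . → 6 faults.
Under OPT: F F . . . F . F . . . . . F . . . . → 5 faults.
A − B = 6 − 5 = 1.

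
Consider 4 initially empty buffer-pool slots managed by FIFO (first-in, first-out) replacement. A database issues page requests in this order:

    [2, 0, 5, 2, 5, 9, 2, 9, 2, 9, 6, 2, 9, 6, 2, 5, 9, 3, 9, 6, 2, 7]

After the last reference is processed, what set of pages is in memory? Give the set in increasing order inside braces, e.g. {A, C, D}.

{2, 3, 6, 7}

2: miss, frames [2]
0: miss, frames [2, 0]
5: miss, frames [2, 0, 5]
2: hit
5: hit
9: miss, frames [2, 0, 5, 9]
2: hit
9: hit
2: hit
9: hit
6: miss, evict 2, frames [0, 5, 9, 6]
2: miss, evict 0, frames [5, 9, 6, 2]
9: hit
6: hit
2: hit
5: hit
9: hit
3: miss, evict 5, frames [9, 6, 2, 3]
9: hit
6: hit
2: hit
7: miss, evict 9, frames [6, 2, 3, 7]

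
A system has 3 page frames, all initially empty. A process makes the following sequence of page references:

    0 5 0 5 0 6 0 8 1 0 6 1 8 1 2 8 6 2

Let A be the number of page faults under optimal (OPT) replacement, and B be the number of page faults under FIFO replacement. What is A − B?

Under OPT: F F . . . F . F F . . . F . F . . . → 7 faults.
Under FIFO: F F . . . F . F F F F . F F F . F . → 11 faults.
A − B = 7 − 11 = -4.

-4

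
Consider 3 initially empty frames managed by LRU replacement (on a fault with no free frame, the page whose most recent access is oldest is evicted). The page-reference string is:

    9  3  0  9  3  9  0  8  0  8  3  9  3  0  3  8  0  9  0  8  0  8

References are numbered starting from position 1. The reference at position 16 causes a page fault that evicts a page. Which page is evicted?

9

pos 1: 9: fault, frames {9}
pos 2: 3: fault, frames {9,3}
pos 3: 0: fault, frames {9,3,0}
pos 4: 9: hit
pos 5: 3: hit
pos 6: 9: hit
pos 7: 0: hit
pos 8: 8: fault, evict 3, frames {9,0,8}
pos 9: 0: hit
pos 10: 8: hit
pos 11: 3: fault, evict 9, frames {0,8,3}
pos 12: 9: fault, evict 0, frames {8,3,9}
pos 13: 3: hit
pos 14: 0: fault, evict 8, frames {9,3,0}
pos 15: 3: hit
pos 16: 8: fault, evict 9, frames {0,3,8}
At position 16, page 9 is evicted.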